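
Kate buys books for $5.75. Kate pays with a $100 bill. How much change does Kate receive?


Start with the amount paid:
$100
Subtract the price:
$100 - $5.75 = $94.25

$94.25


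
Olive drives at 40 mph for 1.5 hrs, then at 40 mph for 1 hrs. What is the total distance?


Leg 1 distance:
40 x 1.5 = 60 miles
Leg 2 distance:
40 x 1 = 40 miles
Total distance:
60 + 40 = 100 miles

100 miles


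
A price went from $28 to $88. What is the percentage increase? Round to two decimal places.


Find the absolute change:
|88 - 28| = 60
Divide by original and multiply by 100:
60 / 28 x 100 = 214.2857...% ≈ 214.29%

214.29%


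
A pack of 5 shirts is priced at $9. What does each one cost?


Total cost: $9
Number of items: 5
Unit price: $9 / 5 = $1.80

$1.80


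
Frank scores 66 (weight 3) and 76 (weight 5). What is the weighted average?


Weighted sum:
3 x 66 + 5 x 76 = 578
Total weight:
3 + 5 = 8
Weighted average:
578 / 8 = 72.25

72.25


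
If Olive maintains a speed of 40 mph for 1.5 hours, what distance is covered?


Use the formula: distance = speed x time
Speed = 40 mph, Time = 1.5 hours
40 x 1.5 = 60 miles

60 miles


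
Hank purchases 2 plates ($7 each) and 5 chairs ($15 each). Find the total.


Cost of plates:
2 x $7 = $14
Cost of chairs:
5 x $15 = $75
Add both:
$14 + $75 = $89

$89


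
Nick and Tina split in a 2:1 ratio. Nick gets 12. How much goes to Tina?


Find the multiplier:
12 / 2 = 6
Apply to Tina's share:
1 x 6 = 6

6


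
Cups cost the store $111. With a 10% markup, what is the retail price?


Calculate the markup amount:
10% of $111 = $11.10
Add to cost:
$111 + $11.10 = $122.10

$122.10


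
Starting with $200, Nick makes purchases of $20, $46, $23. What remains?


Add up expenses:
$20 + $46 + $23 = $89
Subtract from budget:
$200 - $89 = $111

$111


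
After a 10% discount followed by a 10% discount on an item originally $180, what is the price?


First discount:
10% of $180 = $18
Price after first discount:
$180 - $18 = $162
Second discount:
10% of $162 = $16.20
Final price:
$162 - $16.20 = $145.80

$145.80


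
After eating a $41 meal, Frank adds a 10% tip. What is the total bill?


Calculate the tip:
10% of $41 = $4.10
Add tip to meal cost:
$41 + $4.10 = $45.10

$45.10


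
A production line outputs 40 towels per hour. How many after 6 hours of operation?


Production rate: 40 towels per hour
Time: 6 hours
Total: 40 x 6 = 240 towels

240 towels


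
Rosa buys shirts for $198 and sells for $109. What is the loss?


Selling price = $109
Cost price = $198
Loss = cost price - selling price:
Loss = $198 - $109 = $89

$89


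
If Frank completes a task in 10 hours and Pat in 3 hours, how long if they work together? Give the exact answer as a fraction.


Frank's rate: 1/10 of the job per hour
Pat's rate: 1/3 of the job per hour
Combined rate: 1/10 + 1/3 = 13/30 per hour
Time = 1 / (13/30) = 30/13 hours (≈ 2.31 hours)

30/13 hours


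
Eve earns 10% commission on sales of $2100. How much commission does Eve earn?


Convert rate to decimal:
10% = 0.1
Multiply by sales:
$2100 x 0.1 = $210

$210


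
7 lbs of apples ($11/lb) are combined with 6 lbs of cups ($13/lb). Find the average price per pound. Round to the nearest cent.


Cost of apples:
7 x $11 = $77
Cost of cups:
6 x $13 = $78
Total cost: $77 + $78 = $155
Total weight: 13 lbs
Average: $155 / 13 = $11.9230... ≈ $11.92/lb

$11.92/lb


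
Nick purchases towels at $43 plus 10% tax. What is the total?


Calculate the tax:
10% of $43 = $4.30
Add tax to price:
$43 + $4.30 = $47.30

$47.30


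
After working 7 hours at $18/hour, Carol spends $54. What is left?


Calculate earnings:
7 x $18 = $126
Subtract spending:
$126 - $54 = $72

$72


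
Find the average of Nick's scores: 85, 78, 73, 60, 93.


Add the scores:
85 + 78 + 73 + 60 + 93 = 389
Divide by the number of tests:
389 / 5 = 77.8

77.8


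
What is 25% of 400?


Convert percentage to decimal:
25% = 0.25
Multiply:
400 x 0.25 = 100

100


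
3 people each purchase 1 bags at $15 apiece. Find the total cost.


Cost per person:
1 x $15 = $15
Group total:
3 x $15 = $45

$45


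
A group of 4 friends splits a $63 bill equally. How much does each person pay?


Total bill: $63
Number of people: 4
Each pays: $63 / 4 = $15.75

$15.75


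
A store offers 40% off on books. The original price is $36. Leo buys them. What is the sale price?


Calculate the discount amount:
40% of $36 = $14.40
Subtract from original:
$36 - $14.40 = $21.60

$21.60


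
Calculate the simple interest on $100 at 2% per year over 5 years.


Use the formula I = P x R x T / 100
P x R x T = 100 x 2 x 5 = 1000
I = 1000 / 100 = $10

$10


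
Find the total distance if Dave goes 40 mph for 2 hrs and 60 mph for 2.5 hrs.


Leg 1 distance:
40 x 2 = 80 miles
Leg 2 distance:
60 x 2.5 = 150 miles
Total distance:
80 + 150 = 230 miles

230 miles


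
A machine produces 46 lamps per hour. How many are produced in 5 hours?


Production rate: 46 lamps per hour
Time: 5 hours
Total: 46 x 5 = 230 lamps

230 lamps


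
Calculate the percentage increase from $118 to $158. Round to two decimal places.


Find the absolute change:
|158 - 118| = 40
Divide by original and multiply by 100:
40 / 118 x 100 = 33.8983...% ≈ 33.9%

33.9%


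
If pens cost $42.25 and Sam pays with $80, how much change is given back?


Start with the amount paid:
$80
Subtract the price:
$80 - $42.25 = $37.75

$37.75


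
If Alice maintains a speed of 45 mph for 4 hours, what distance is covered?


Use the formula: distance = speed x time
Speed = 45 mph, Time = 4 hours
45 x 4 = 180 miles

180 miles


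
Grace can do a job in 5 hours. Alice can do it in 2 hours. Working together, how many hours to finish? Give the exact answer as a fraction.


Grace's rate: 1/5 of the job per hour
Alice's rate: 1/2 of the job per hour
Combined rate: 1/5 + 1/2 = 7/10 per hour
Time = 1 / (7/10) = 10/7 hours (≈ 1.43 hours)

10/7 hours


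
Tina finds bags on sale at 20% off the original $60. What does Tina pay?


Calculate the discount amount:
20% of $60 = $12
Subtract from original:
$60 - $12 = $48

$48


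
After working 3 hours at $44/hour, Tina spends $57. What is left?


Calculate earnings:
3 x $44 = $132
Subtract spending:
$132 - $57 = $75

$75


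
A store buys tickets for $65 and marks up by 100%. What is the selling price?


Calculate the markup amount:
100% of $65 = $65
Add to cost:
$65 + $65 = $130

$130


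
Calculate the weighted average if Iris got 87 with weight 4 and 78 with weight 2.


Weighted sum:
4 x 87 + 2 x 78 = 504
Total weight:
4 + 2 = 6
Weighted average:
504 / 6 = 84

84


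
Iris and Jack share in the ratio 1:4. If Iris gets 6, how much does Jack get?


Find the multiplier:
6 / 1 = 6
Apply to Jack's share:
4 x 6 = 24

24


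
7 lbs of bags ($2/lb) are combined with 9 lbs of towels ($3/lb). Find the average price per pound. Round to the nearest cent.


Cost of bags:
7 x $2 = $14
Cost of towels:
9 x $3 = $27
Total cost: $14 + $27 = $41
Total weight: 16 lbs
Average: $41 / 16 = $2.5625 ≈ $2.56/lb

$2.56/lb


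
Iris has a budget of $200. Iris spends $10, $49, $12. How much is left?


Add up expenses:
$10 + $49 + $12 = $71
Subtract from budget:
$200 - $71 = $129

$129


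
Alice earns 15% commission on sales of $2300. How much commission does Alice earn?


Convert rate to decimal:
15% = 0.15
Multiply by sales:
$2300 x 0.15 = $345

$345


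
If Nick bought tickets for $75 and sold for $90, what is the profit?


Selling price = $90
Cost price = $75
Profit = selling price - cost price:
Profit = $90 - $75 = $15

$15


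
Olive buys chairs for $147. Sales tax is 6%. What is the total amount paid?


Calculate the tax:
6% of $147 = $8.82
Add tax to price:
$147 + $8.82 = $155.82

$155.82


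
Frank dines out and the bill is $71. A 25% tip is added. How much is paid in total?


Calculate the tip:
25% of $71 = $17.75
Add tip to meal cost:
$71 + $17.75 = $88.75

$88.75


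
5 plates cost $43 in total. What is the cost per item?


Total cost: $43
Number of items: 5
Unit price: $43 / 5 = $8.60

$8.60


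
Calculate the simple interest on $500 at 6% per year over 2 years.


Use the formula I = P x R x T / 100
P x R x T = 500 x 6 x 2 = 6000
I = 6000 / 100 = $60

$60


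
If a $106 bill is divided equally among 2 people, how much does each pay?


Total bill: $106
Number of people: 2
Each pays: $106 / 2 = $53

$53


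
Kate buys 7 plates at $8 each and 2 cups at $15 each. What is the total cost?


Cost of plates:
7 x $8 = $56
Cost of cups:
2 x $15 = $30
Add both:
$56 + $30 = $86

$86


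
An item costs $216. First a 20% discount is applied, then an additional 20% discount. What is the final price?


First discount:
20% of $216 = $43.20
Price after first discount:
$216 - $43.20 = $172.80
Second discount:
20% of $172.80 = $34.56
Final price:
$172.80 - $34.56 = $138.24

$138.24


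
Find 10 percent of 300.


Convert percentage to decimal:
10% = 0.1
Multiply:
300 x 0.1 = 30

30


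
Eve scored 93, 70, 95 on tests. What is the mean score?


Add the scores:
93 + 70 + 95 = 258
Divide by the number of tests:
258 / 3 = 86

86


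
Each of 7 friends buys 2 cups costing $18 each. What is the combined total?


Cost per person:
2 x $18 = $36
Group total:
7 x $36 = $252

$252


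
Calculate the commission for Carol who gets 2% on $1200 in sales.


Convert rate to decimal:
2% = 0.02
Multiply by sales:
$1200 x 0.02 = $24

$24


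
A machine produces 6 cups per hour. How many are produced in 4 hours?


Production rate: 6 cups per hour
Time: 4 hours
Total: 6 x 4 = 24 cups

24 cups


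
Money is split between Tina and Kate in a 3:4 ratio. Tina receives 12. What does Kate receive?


Find the multiplier:
12 / 3 = 4
Apply to Kate's share:
4 x 4 = 16

16


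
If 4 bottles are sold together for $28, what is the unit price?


Total cost: $28
Number of items: 4
Unit price: $28 / 4 = $7

$7


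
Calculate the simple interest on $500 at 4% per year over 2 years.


Use the formula I = P x R x T / 100
P x R x T = 500 x 4 x 2 = 4000
I = 4000 / 100 = $40

$40


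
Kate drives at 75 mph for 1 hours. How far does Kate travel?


Use the formula: distance = speed x time
Speed = 75 mph, Time = 1 hours
75 x 1 = 75 miles

75 miles


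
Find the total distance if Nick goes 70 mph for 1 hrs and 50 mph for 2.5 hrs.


Leg 1 distance:
70 x 1 = 70 miles
Leg 2 distance:
50 x 2.5 = 125 miles
Total distance:
70 + 125 = 195 miles

195 miles


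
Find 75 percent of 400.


Convert percentage to decimal:
75% = 0.75
Multiply:
400 x 0.75 = 300

300


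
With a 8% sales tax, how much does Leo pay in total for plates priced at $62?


Calculate the tax:
8% of $62 = $4.96
Add tax to price:
$62 + $4.96 = $66.96

$66.96


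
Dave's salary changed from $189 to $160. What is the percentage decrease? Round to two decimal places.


Find the absolute change:
|160 - 189| = 29
Divide by original and multiply by 100:
29 / 189 x 100 = 15.3439...% ≈ 15.34%

15.34%


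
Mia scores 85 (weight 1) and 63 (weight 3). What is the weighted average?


Weighted sum:
1 x 85 + 3 x 63 = 274
Total weight:
1 + 3 = 4
Weighted average:
274 / 4 = 68.5

68.5


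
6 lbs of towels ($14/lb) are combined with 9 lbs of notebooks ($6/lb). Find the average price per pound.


Cost of towels:
6 x $14 = $84
Cost of notebooks:
9 x $6 = $54
Total cost: $84 + $54 = $138
Total weight: 15 lbs
Average: $138 / 15 = $9.20/lb

$9.20/lb


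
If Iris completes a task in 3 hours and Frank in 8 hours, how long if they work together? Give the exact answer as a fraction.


Iris's rate: 1/3 of the job per hour
Frank's rate: 1/8 of the job per hour
Combined rate: 1/3 + 1/8 = 11/24 per hour
Time = 1 / (11/24) = 24/11 hours (≈ 2.18 hours)

24/11 hours


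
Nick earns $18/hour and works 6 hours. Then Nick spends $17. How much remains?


Calculate earnings:
6 x $18 = $108
Subtract spending:
$108 - $17 = $91

$91


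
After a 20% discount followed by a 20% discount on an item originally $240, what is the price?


First discount:
20% of $240 = $48
Price after first discount:
$240 - $48 = $192
Second discount:
20% of $192 = $38.40
Final price:
$192 - $38.40 = $153.60

$153.60


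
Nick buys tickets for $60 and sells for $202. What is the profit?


Selling price = $202
Cost price = $60
Profit = selling price - cost price:
Profit = $202 - $60 = $142

$142


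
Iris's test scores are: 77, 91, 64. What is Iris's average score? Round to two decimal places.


Add the scores:
77 + 91 + 64 = 232
Divide by the number of tests:
232 / 3 = 77.3333... ≈ 77.33

77.33


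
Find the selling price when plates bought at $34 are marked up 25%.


Calculate the markup amount:
25% of $34 = $8.50
Add to cost:
$34 + $8.50 = $42.50

$42.50


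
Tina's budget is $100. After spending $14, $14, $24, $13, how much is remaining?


Add up expenses:
$14 + $14 + $24 + $13 = $65
Subtract from budget:
$100 - $65 = $35

$35


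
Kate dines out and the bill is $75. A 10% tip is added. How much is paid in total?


Calculate the tip:
10% of $75 = $7.50
Add tip to meal cost:
$75 + $7.50 = $82.50

$82.50


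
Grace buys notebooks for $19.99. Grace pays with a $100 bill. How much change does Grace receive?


Start with the amount paid:
$100
Subtract the price:
$100 - $19.99 = $80.01

$80.01


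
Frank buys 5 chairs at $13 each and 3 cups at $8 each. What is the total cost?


Cost of chairs:
5 x $13 = $65
Cost of cups:
3 x $8 = $24
Add both:
$65 + $24 = $89

$89


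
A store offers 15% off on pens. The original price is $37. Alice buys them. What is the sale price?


Calculate the discount amount:
15% of $37 = $5.55
Subtract from original:
$37 - $5.55 = $31.45

$31.45


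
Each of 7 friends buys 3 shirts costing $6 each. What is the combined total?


Cost per person:
3 x $6 = $18
Group total:
7 x $18 = $126

$126


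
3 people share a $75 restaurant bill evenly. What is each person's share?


Total bill: $75
Number of people: 3
Each pays: $75 / 3 = $25

$25


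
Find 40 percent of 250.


Convert percentage to decimal:
40% = 0.4
Multiply:
250 x 0.4 = 100

100


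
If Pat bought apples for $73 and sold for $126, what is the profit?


Selling price = $126
Cost price = $73
Profit = selling price - cost price:
Profit = $126 - $73 = $53

$53


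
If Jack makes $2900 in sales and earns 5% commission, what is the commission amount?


Convert rate to decimal:
5% = 0.05
Multiply by sales:
$2900 x 0.05 = $145

$145


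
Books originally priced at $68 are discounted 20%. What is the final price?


Calculate the discount amount:
20% of $68 = $13.60
Subtract from original:
$68 - $13.60 = $54.40

$54.40


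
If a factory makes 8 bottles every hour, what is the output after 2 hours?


Production rate: 8 bottles per hour
Time: 2 hours
Total: 8 x 2 = 16 bottles

16 bottles


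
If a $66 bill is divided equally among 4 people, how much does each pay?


Total bill: $66
Number of people: 4
Each pays: $66 / 4 = $16.50

$16.50


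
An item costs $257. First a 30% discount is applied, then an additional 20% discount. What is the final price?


First discount:
30% of $257 = $77.10
Price after first discount:
$257 - $77.10 = $179.90
Second discount:
20% of $179.90 = $35.98
Final price:
$179.90 - $35.98 = $143.92

$143.92


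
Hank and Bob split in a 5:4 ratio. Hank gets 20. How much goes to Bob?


Find the multiplier:
20 / 5 = 4
Apply to Bob's share:
4 x 4 = 16

16


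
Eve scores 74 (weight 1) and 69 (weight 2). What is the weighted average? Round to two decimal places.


Weighted sum:
1 x 74 + 2 x 69 = 212
Total weight:
1 + 2 = 3
Weighted average:
212 / 3 = 70.6666... ≈ 70.67

70.67


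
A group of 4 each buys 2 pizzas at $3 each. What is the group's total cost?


Cost per person:
2 x $3 = $6
Group total:
4 x $6 = $24

$24


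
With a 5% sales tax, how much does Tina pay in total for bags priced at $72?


Calculate the tax:
5% of $72 = $3.60
Add tax to price:
$72 + $3.60 = $75.60

$75.60


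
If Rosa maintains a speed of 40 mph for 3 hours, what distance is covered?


Use the formula: distance = speed x time
Speed = 40 mph, Time = 3 hours
40 x 3 = 120 miles

120 miles


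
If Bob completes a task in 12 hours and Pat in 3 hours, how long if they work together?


Bob's rate: 1/12 of the job per hour
Pat's rate: 1/3 of the job per hour
Combined rate: 1/12 + 1/3 = 5/12 per hour
Time = 1 / (5/12) = 12/5 = 2.4 hours

2.4 hours


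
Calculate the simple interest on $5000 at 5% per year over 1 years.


Use the formula I = P x R x T / 100
P x R x T = 5000 x 5 x 1 = 25000
I = 25000 / 100 = $250

$250


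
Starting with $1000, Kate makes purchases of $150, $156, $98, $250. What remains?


Add up expenses:
$150 + $156 + $98 + $250 = $654
Subtract from budget:
$1000 - $654 = $346

$346


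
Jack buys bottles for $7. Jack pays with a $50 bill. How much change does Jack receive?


Start with the amount paid:
$50
Subtract the price:
$50 - $7 = $43

$43


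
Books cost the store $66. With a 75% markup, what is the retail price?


Calculate the markup amount:
75% of $66 = $49.50
Add to cost:
$66 + $49.50 = $115.50

$115.50


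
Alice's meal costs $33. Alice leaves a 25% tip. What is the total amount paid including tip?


Calculate the tip:
25% of $33 = $8.25
Add tip to meal cost:
$33 + $8.25 = $41.25

$41.25


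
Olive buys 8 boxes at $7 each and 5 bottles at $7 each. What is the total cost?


Cost of boxes:
8 x $7 = $56
Cost of bottles:
5 x $7 = $35
Add both:
$56 + $35 = $91

$91


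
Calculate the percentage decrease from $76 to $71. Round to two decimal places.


Find the absolute change:
|71 - 76| = 5
Divide by original and multiply by 100:
5 / 76 x 100 = 6.5789...% ≈ 6.58%

6.58%


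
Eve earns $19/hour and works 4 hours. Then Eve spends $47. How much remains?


Calculate earnings:
4 x $19 = $76
Subtract spending:
$76 - $47 = $29

$29


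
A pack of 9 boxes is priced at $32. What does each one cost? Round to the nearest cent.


Total cost: $32
Number of items: 9
Unit price: $32 / 9 = $3.5555... ≈ $3.56

$3.56


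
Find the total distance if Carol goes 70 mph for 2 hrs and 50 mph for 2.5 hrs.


Leg 1 distance:
70 x 2 = 140 miles
Leg 2 distance:
50 x 2.5 = 125 miles
Total distance:
140 + 125 = 265 miles

265 miles


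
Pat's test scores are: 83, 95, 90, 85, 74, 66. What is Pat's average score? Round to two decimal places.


Add the scores:
83 + 95 + 90 + 85 + 74 + 66 = 493
Divide by the number of tests:
493 / 6 = 82.1666... ≈ 82.17

82.17


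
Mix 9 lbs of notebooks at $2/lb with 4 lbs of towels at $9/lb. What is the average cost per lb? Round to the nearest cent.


Cost of notebooks:
9 x $2 = $18
Cost of towels:
4 x $9 = $36
Total cost: $18 + $36 = $54
Total weight: 13 lbs
Average: $54 / 13 = $4.1538... ≈ $4.15/lb

$4.15/lb


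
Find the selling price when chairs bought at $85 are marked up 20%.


Calculate the markup amount:
20% of $85 = $17
Add to cost:
$85 + $17 = $102

$102


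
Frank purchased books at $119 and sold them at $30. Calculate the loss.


Selling price = $30
Cost price = $119
Loss = cost price - selling price:
Loss = $119 - $30 = $89

$89


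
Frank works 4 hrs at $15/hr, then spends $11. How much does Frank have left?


Calculate earnings:
4 x $15 = $60
Subtract spending:
$60 - $11 = $49

$49


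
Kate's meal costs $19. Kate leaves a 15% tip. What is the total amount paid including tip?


Calculate the tip:
15% of $19 = $2.85
Add tip to meal cost:
$19 + $2.85 = $21.85

$21.85


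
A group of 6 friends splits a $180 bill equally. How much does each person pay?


Total bill: $180
Number of people: 6
Each pays: $180 / 6 = $30

$30


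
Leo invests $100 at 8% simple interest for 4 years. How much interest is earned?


Use the formula I = P x R x T / 100
P x R x T = 100 x 8 x 4 = 3200
I = 3200 / 100 = $32

$32


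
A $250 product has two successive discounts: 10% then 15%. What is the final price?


First discount:
10% of $250 = $25
Price after first discount:
$250 - $25 = $225
Second discount:
15% of $225 = $33.75
Final price:
$225 - $33.75 = $191.25

$191.25


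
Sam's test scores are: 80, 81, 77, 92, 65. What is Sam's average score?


Add the scores:
80 + 81 + 77 + 92 + 65 = 395
Divide by the number of tests:
395 / 5 = 79

79


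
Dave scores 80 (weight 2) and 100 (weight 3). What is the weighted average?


Weighted sum:
2 x 80 + 3 x 100 = 460
Total weight:
2 + 3 = 5
Weighted average:
460 / 5 = 92

92


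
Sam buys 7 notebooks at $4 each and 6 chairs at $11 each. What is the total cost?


Cost of notebooks:
7 x $4 = $28
Cost of chairs:
6 x $11 = $66
Add both:
$28 + $66 = $94

$94


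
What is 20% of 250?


Convert percentage to decimal:
20% = 0.2
Multiply:
250 x 0.2 = 50

50


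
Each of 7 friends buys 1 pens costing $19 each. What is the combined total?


Cost per person:
1 x $19 = $19
Group total:
7 x $19 = $133

$133


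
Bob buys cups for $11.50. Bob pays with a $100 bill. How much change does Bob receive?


Start with the amount paid:
$100
Subtract the price:
$100 - $11.50 = $88.50

$88.50


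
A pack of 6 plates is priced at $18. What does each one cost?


Total cost: $18
Number of items: 6
Unit price: $18 / 6 = $3

$3


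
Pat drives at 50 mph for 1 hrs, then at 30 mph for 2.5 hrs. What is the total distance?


Leg 1 distance:
50 x 1 = 50 miles
Leg 2 distance:
30 x 2.5 = 75 miles
Total distance:
50 + 75 = 125 miles

125 miles


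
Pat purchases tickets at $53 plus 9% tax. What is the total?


Calculate the tax:
9% of $53 = $4.77
Add tax to price:
$53 + $4.77 = $57.77

$57.77


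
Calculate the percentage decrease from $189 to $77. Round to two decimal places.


Find the absolute change:
|77 - 189| = 112
Divide by original and multiply by 100:
112 / 189 x 100 = 59.2592...% ≈ 59.26%

59.26%


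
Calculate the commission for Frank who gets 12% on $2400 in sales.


Convert rate to decimal:
12% = 0.12
Multiply by sales:
$2400 x 0.12 = $288

$288


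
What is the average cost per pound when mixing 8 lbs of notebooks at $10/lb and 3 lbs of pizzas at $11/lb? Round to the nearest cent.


Cost of notebooks:
8 x $10 = $80
Cost of pizzas:
3 x $11 = $33
Total cost: $80 + $33 = $113
Total weight: 11 lbs
Average: $113 / 11 = $10.2727... ≈ $10.27/lb

$10.27/lb


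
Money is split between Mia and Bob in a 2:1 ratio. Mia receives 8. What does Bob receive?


Find the multiplier:
8 / 2 = 4
Apply to Bob's share:
1 x 4 = 4

4


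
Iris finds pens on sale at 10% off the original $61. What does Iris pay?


Calculate the discount amount:
10% of $61 = $6.10
Subtract from original:
$61 - $6.10 = $54.90

$54.90


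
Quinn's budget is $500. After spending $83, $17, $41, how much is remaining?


Add up expenses:
$83 + $17 + $41 = $141
Subtract from budget:
$500 - $141 = $359

$359


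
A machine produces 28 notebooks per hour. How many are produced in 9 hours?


Production rate: 28 notebooks per hour
Time: 9 hours
Total: 28 x 9 = 252 notebooks

252 notebooks


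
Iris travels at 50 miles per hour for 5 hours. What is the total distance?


Use the formula: distance = speed x time
Speed = 50 mph, Time = 5 hours
50 x 5 = 250 miles

250 miles


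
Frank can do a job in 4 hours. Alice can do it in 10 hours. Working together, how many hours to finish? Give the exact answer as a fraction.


Frank's rate: 1/4 of the job per hour
Alice's rate: 1/10 of the job per hour
Combined rate: 1/4 + 1/10 = 7/20 per hour
Time = 1 / (7/20) = 20/7 hours (≈ 2.86 hours)

20/7 hours


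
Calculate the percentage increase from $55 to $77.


Find the absolute change:
|77 - 55| = 22
Divide by original and multiply by 100:
22 / 55 x 100 = 40%

40%


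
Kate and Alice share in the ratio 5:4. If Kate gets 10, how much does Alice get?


Find the multiplier:
10 / 5 = 2
Apply to Alice's share:
4 x 2 = 8

8


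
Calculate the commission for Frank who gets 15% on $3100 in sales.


Convert rate to decimal:
15% = 0.15
Multiply by sales:
$3100 x 0.15 = $465

$465


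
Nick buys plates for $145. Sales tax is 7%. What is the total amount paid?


Calculate the tax:
7% of $145 = $10.15
Add tax to price:
$145 + $10.15 = $155.15

$155.15


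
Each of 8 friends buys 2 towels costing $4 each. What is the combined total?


Cost per person:
2 x $4 = $8
Group total:
8 x $8 = $64

$64


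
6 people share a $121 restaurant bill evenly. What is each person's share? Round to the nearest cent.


Total bill: $121
Number of people: 6
Each pays: $121 / 6 = $20.1666... ≈ $20.17

$20.17


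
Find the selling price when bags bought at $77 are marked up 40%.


Calculate the markup amount:
40% of $77 = $30.80
Add to cost:
$77 + $30.80 = $107.80

$107.80


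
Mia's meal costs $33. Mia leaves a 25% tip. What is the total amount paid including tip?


Calculate the tip:
25% of $33 = $8.25
Add tip to meal cost:
$33 + $8.25 = $41.25

$41.25


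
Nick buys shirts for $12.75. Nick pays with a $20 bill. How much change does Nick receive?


Start with the amount paid:
$20
Subtract the price:
$20 - $12.75 = $7.25

$7.25


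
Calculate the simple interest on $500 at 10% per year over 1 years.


Use the formula I = P x R x T / 100
P x R x T = 500 x 10 x 1 = 5000
I = 5000 / 100 = $50

$50


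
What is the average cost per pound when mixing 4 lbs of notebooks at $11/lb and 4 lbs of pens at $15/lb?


Cost of notebooks:
4 x $11 = $44
Cost of pens:
4 x $15 = $60
Total cost: $44 + $60 = $104
Total weight: 8 lbs
Average: $104 / 8 = $13/lb

$13/lb


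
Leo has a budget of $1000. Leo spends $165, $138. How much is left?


Add up expenses:
$165 + $138 = $303
Subtract from budget:
$1000 - $303 = $697

$697


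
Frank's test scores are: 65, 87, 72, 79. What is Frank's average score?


Add the scores:
65 + 87 + 72 + 79 = 303
Divide by the number of tests:
303 / 4 = 75.75

75.75


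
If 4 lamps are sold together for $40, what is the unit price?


Total cost: $40
Number of items: 4
Unit price: $40 / 4 = $10

$10


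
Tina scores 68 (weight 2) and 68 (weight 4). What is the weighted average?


Weighted sum:
2 x 68 + 4 x 68 = 408
Total weight:
2 + 4 = 6
Weighted average:
408 / 6 = 68

68


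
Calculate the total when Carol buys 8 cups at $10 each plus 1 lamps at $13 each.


Cost of cups:
8 x $10 = $80
Cost of lamps:
1 x $13 = $13
Add both:
$80 + $13 = $93

$93


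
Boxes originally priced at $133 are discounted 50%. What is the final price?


Calculate the discount amount:
50% of $133 = $66.50
Subtract from original:
$133 - $66.50 = $66.50

$66.50


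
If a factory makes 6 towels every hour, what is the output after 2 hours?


Production rate: 6 towels per hour
Time: 2 hours
Total: 6 x 2 = 12 towels

12 towels


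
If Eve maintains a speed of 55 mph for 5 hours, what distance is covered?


Use the formula: distance = speed x time
Speed = 55 mph, Time = 5 hours
55 x 5 = 275 miles

275 miles


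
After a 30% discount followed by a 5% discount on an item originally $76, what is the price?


First discount:
30% of $76 = $22.80
Price after first discount:
$76 - $22.80 = $53.20
Second discount:
5% of $53.20 = $2.66
Final price:
$53.20 - $2.66 = $50.54

$50.54


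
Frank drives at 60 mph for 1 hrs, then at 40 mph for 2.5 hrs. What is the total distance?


Leg 1 distance:
60 x 1 = 60 miles
Leg 2 distance:
40 x 2.5 = 100 miles
Total distance:
60 + 100 = 160 miles

160 miles


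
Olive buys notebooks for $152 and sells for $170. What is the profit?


Selling price = $170
Cost price = $152
Profit = selling price - cost price:
Profit = $170 - $152 = $18

$18


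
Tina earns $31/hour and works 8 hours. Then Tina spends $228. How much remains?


Calculate earnings:
8 x $31 = $248
Subtract spending:
$248 - $228 = $20

$20


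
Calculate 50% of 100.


Convert percentage to decimal:
50% = 0.5
Multiply:
100 x 0.5 = 50

50


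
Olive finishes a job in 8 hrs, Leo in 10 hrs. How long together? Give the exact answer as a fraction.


Olive's rate: 1/8 of the job per hour
Leo's rate: 1/10 of the job per hour
Combined rate: 1/8 + 1/10 = 9/40 per hour
Time = 1 / (9/40) = 40/9 hours (≈ 4.44 hours)

40/9 hours


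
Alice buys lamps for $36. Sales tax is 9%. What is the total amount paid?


Calculate the tax:
9% of $36 = $3.24
Add tax to price:
$36 + $3.24 = $39.24

$39.24


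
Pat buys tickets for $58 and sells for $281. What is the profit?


Selling price = $281
Cost price = $58
Profit = selling price - cost price:
Profit = $281 - $58 = $223

$223


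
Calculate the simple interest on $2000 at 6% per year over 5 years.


Use the formula I = P x R x T / 100
P x R x T = 2000 x 6 x 5 = 60000
I = 60000 / 100 = $600

$600


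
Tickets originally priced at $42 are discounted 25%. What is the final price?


Calculate the discount amount:
25% of $42 = $10.50
Subtract from original:
$42 - $10.50 = $31.50

$31.50


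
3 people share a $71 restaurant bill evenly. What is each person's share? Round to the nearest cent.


Total bill: $71
Number of people: 3
Each pays: $71 / 3 = $23.6666... ≈ $23.67

$23.67


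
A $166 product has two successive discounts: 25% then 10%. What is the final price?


First discount:
25% of $166 = $41.50
Price after first discount:
$166 - $41.50 = $124.50
Second discount:
10% of $124.50 = $12.45
Final price:
$124.50 - $12.45 = $112.05

$112.05


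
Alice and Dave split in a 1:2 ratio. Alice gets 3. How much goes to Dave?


Find the multiplier:
3 / 1 = 3
Apply to Dave's share:
2 x 3 = 6

6


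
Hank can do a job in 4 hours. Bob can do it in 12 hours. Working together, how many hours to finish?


Hank's rate: 1/4 of the job per hour
Bob's rate: 1/12 of the job per hour
Combined rate: 1/4 + 1/12 = 1/3 per hour
Time = 1 / (1/3) = 3 hours

3 hours


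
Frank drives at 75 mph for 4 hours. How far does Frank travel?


Use the formula: distance = speed x time
Speed = 75 mph, Time = 4 hours
75 x 4 = 300 miles

300 miles


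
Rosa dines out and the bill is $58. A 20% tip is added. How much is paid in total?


Calculate the tip:
20% of $58 = $11.60
Add tip to meal cost:
$58 + $11.60 = $69.60

$69.60


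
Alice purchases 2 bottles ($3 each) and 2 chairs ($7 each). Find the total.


Cost of bottles:
2 x $3 = $6
Cost of chairs:
2 x $7 = $14
Add both:
$6 + $14 = $20

$20


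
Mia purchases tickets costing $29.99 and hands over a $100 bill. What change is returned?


Start with the amount paid:
$100
Subtract the price:
$100 - $29.99 = $70.01

$70.01


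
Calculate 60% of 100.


Convert percentage to decimal:
60% = 0.6
Multiply:
100 x 0.6 = 60

60


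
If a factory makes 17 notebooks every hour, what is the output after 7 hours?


Production rate: 17 notebooks per hour
Time: 7 hours
Total: 17 x 7 = 119 notebooks

119 notebooks


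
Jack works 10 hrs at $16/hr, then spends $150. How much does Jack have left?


Calculate earnings:
10 x $16 = $160
Subtract spending:
$160 - $150 = $10

$10


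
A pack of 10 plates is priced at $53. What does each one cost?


Total cost: $53
Number of items: 10
Unit price: $53 / 10 = $5.30

$5.30


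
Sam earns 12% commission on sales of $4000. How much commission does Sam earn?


Convert rate to decimal:
12% = 0.12
Multiply by sales:
$4000 x 0.12 = $480

$480


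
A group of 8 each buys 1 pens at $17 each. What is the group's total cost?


Cost per person:
1 x $17 = $17
Group total:
8 x $17 = $136

$136


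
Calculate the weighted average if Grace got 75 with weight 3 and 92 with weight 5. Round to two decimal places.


Weighted sum:
3 x 75 + 5 x 92 = 685
Total weight:
3 + 5 = 8
Weighted average:
685 / 8 = 85.625 ≈ 85.63

85.63


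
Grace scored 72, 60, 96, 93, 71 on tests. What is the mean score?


Add the scores:
72 + 60 + 96 + 93 + 71 = 392
Divide by the number of tests:
392 / 5 = 78.4

78.4


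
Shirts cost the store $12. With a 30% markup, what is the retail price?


Calculate the markup amount:
30% of $12 = $3.60
Add to cost:
$12 + $3.60 = $15.60

$15.60


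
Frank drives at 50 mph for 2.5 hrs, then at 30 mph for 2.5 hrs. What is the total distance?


Leg 1 distance:
50 x 2.5 = 125 miles
Leg 2 distance:
30 x 2.5 = 75 miles
Total distance:
125 + 75 = 200 miles

200 miles


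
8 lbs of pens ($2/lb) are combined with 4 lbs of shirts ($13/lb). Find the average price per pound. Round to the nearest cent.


Cost of pens:
8 x $2 = $16
Cost of shirts:
4 x $13 = $52
Total cost: $16 + $52 = $68
Total weight: 12 lbs
Average: $68 / 12 = $5.6666... ≈ $5.67/lb

$5.67/lb


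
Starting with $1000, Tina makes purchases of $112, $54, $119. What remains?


Add up expenses:
$112 + $54 + $119 = $285
Subtract from budget:
$1000 - $285 = $715

$715


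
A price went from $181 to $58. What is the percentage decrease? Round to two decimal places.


Find the absolute change:
|58 - 181| = 123
Divide by original and multiply by 100:
123 / 181 x 100 = 67.9558...% ≈ 67.96%

67.96%


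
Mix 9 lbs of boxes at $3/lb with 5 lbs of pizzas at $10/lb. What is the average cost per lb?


Cost of boxes:
9 x $3 = $27
Cost of pizzas:
5 x $10 = $50
Total cost: $27 + $50 = $77
Total weight: 14 lbs
Average: $77 / 14 = $5.50/lb

$5.50/lb


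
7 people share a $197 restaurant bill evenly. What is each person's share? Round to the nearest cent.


Total bill: $197
Number of people: 7
Each pays: $197 / 7 = $28.1428... ≈ $28.14

$28.14


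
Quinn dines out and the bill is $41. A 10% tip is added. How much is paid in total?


Calculate the tip:
10% of $41 = $4.10
Add tip to meal cost:
$41 + $4.10 = $45.10

$45.10


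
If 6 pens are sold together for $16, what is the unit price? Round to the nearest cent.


Total cost: $16
Number of items: 6
Unit price: $16 / 6 = $2.6666... ≈ $2.67

$2.67


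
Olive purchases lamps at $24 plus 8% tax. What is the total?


Calculate the tax:
8% of $24 = $1.92
Add tax to price:
$24 + $1.92 = $25.92

$25.92


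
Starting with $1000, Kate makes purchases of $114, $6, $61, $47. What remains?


Add up expenses:
$114 + $6 + $61 + $47 = $228
Subtract from budget:
$1000 - $228 = $772

$772


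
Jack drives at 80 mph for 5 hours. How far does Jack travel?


Use the formula: distance = speed x time
Speed = 80 mph, Time = 5 hours
80 x 5 = 400 miles

400 miles


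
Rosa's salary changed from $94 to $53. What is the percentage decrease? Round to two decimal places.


Find the absolute change:
|53 - 94| = 41
Divide by original and multiply by 100:
41 / 94 x 100 = 43.6170...% ≈ 43.62%

43.62%


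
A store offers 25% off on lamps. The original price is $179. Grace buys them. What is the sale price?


Calculate the discount amount:
25% of $179 = $44.75
Subtract from original:
$179 - $44.75 = $134.25

$134.25


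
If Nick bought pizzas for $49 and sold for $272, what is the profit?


Selling price = $272
Cost price = $49
Profit = selling price - cost price:
Profit = $272 - $49 = $223

$223


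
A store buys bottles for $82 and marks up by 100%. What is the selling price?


Calculate the markup amount:
100% of $82 = $82
Add to cost:
$82 + $82 = $164

$164


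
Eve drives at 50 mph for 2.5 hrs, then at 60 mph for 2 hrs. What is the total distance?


Leg 1 distance:
50 x 2.5 = 125 miles
Leg 2 distance:
60 x 2 = 120 miles
Total distance:
125 + 120 = 245 miles

245 miles


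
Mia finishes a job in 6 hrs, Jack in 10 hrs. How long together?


Mia's rate: 1/6 of the job per hour
Jack's rate: 1/10 of the job per hour
Combined rate: 1/6 + 1/10 = 4/15 per hour
Time = 1 / (4/15) = 15/4 = 3.75 hours

3.75 hours


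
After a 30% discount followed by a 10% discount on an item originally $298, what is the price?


First discount:
30% of $298 = $89.40
Price after first discount:
$298 - $89.40 = $208.60
Second discount:
10% of $208.60 = $20.86
Final price:
$208.60 - $20.86 = $187.74

$187.74


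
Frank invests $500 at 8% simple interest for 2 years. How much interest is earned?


Use the formula I = P x R x T / 100
P x R x T = 500 x 8 x 2 = 8000
I = 8000 / 100 = $80

$80


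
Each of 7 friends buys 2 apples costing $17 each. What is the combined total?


Cost per person:
2 x $17 = $34
Group total:
7 x $34 = $238

$238


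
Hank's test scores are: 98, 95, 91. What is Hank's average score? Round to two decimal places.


Add the scores:
98 + 95 + 91 = 284
Divide by the number of tests:
284 / 3 = 94.6666... ≈ 94.67

94.67


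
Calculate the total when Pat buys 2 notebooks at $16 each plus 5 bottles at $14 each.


Cost of notebooks:
2 x $16 = $32
Cost of bottles:
5 x $14 = $70
Add both:
$32 + $70 = $102

$102


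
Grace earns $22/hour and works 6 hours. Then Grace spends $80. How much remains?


Calculate earnings:
6 x $22 = $132
Subtract spending:
$132 - $80 = $52

$52


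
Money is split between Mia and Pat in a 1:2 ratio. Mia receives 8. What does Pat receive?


Find the multiplier:
8 / 1 = 8
Apply to Pat's share:
2 x 8 = 16

16


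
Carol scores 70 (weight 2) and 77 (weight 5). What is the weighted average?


Weighted sum:
2 x 70 + 5 x 77 = 525
Total weight:
2 + 5 = 7
Weighted average:
525 / 7 = 75

75


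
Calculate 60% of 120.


Convert percentage to decimal:
60% = 0.6
Multiply:
120 x 0.6 = 72

72


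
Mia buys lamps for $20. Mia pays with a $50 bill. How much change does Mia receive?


Start with the amount paid:
$50
Subtract the price:
$50 - $20 = $30

$30


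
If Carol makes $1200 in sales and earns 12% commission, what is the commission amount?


Convert rate to decimal:
12% = 0.12
Multiply by sales:
$1200 x 0.12 = $144

$144


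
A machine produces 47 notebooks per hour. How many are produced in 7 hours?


Production rate: 47 notebooks per hour
Time: 7 hours
Total: 47 x 7 = 329 notebooks

329 notebooks


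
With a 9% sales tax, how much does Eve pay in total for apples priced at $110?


Calculate the tax:
9% of $110 = $9.90
Add tax to price:
$110 + $9.90 = $119.90

$119.90


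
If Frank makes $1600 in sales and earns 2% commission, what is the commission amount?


Convert rate to decimal:
2% = 0.02
Multiply by sales:
$1600 x 0.02 = $32

$32


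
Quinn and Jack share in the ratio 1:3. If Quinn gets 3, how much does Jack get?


Find the multiplier:
3 / 1 = 3
Apply to Jack's share:
3 x 3 = 9

9


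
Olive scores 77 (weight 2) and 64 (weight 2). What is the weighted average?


Weighted sum:
2 x 77 + 2 x 64 = 282
Total weight:
2 + 2 = 4
Weighted average:
282 / 4 = 70.5

70.5


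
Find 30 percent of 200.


Convert percentage to decimal:
30% = 0.3
Multiply:
200 x 0.3 = 60

60


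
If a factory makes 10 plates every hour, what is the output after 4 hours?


Production rate: 10 plates per hour
Time: 4 hours
Total: 10 x 4 = 40 plates

40 plates


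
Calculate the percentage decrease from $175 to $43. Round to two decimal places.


Find the absolute change:
|43 - 175| = 132
Divide by original and multiply by 100:
132 / 175 x 100 = 75.4285...% ≈ 75.43%

75.43%


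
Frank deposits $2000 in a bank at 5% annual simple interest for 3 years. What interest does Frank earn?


Use the formula I = P x R x T / 100
P x R x T = 2000 x 5 x 3 = 30000
I = 30000 / 100 = $300

$300
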